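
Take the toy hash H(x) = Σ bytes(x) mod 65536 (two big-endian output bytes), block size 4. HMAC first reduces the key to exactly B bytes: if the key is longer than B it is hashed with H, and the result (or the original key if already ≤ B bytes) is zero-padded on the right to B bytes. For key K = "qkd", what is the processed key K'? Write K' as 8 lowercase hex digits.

Key "qkd" = 71 6b 64 is 3 bytes ≤ B = 4; zero-pad to 4 bytes: K' = 71 6b 64 00.

716b6400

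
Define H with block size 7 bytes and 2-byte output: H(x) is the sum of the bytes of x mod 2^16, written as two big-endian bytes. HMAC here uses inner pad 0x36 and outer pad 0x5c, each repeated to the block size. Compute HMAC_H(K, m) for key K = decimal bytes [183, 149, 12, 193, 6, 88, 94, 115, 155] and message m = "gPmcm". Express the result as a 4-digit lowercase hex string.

Key decimal bytes [183, 149, 12, 193, 6, 88, 94, 115, 155] = b7 95 0c c1 06 58 5e 73 9b is 9 bytes > B = 7, so hash it first: H(key) = 03 e3, then zero-pad to 7 bytes: K' = 03 e3 00 00 00 00 00.
K' ⊕ ipad = 35 d5 36 36 36 36 36.  K' ⊕ opad = 5f bf 5c 5c 5c 5c 5c.
Inner input = (K'⊕ipad) ∥ m = 35 d5 36 36 36 36 36 ∥ 67 50 6d 63 6d.
Inner hash: sum = 53+213+54+54+54+54+54+103+80+109+99+109 = 1036 → 04 0c.
Outer input = (K'⊕opad) ∥ inner = 5f bf 5c 5c 5c 5c 5c ∥ 04 0c.
Outer hash (tag): sum = 95+191+92+92+92+92+92+4+12 = 762 → 02 fa.

02fa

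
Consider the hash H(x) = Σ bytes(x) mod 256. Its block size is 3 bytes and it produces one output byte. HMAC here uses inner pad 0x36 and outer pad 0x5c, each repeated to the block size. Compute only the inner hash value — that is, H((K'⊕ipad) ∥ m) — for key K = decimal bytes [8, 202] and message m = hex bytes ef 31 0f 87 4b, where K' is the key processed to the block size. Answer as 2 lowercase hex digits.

Key decimal bytes [8, 202] = 08 ca is 2 bytes ≤ B = 3; zero-pad to 3 bytes: K' = 08 ca 00.
K' ⊕ ipad = 3e fc 36.
Inner input = 3e fc 36 ∥ ef 31 0f 87 4b.
Inner hash: sum = 62+252+54+239+49+15+135+75 = 881; mod 256 = 113 → 71.

71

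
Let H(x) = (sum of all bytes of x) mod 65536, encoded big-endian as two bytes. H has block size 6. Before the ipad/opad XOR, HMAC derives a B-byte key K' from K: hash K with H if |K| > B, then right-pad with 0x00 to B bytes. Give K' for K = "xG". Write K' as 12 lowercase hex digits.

784700000000

Key "xG" = 78 47 is 2 bytes ≤ B = 6; zero-pad to 6 bytes: K' = 78 47 00 00 00 00.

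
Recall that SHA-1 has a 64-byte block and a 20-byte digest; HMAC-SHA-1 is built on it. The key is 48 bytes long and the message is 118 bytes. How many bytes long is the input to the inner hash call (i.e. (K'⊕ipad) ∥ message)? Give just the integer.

182

Key is 48 ≤ 64 bytes, zero-padded: |K'| = 64.
Inner input = (K'⊕ipad) ∥ m → 64 + 118 = 182 bytes.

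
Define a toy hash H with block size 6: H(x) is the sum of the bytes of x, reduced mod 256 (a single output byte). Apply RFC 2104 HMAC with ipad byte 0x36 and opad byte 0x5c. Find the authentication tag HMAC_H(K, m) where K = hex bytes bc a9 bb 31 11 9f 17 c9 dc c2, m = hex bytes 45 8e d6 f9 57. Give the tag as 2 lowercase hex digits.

3f

Key hex bytes bc a9 bb 31 11 9f 17 c9 dc c2 is 10 bytes > B = 6, so hash it first: H(key) = 7f, then zero-pad to 6 bytes: K' = 7f 00 00 00 00 00.
K' ⊕ ipad = 49 36 36 36 36 36.  K' ⊕ opad = 23 5c 5c 5c 5c 5c.
Inner input = (K'⊕ipad) ∥ m = 49 36 36 36 36 36 ∥ 45 8e d6 f9 57.
Inner hash: sum = 73+54+54+54+54+54+69+142+214+249+87 = 1104; mod 256 = 80 → 50.
Outer input = (K'⊕opad) ∥ inner = 23 5c 5c 5c 5c 5c ∥ 50.
Outer hash (tag): sum = 35+92+92+92+92+92+80 = 575; mod 256 = 63 → 3f.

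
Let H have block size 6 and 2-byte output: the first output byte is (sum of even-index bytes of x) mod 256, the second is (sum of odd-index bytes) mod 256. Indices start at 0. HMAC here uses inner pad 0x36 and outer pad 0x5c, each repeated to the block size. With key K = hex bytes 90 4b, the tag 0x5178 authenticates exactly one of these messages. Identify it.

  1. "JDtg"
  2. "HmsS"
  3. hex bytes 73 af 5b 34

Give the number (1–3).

Key hex bytes 90 4b is 2 bytes ≤ B = 6; zero-pad to 6 bytes: K' = 90 4b 00 00 00 00.
K' ⊕ ipad = a6 7d 36 36 36 36; K' ⊕ opad = cc 17 5c 5c 5c 5c.
m1: inner = H(a6 7d 36 36 36 36 4a 44 74 67) = d0 94; tag = H(cc 17 5c 5c 5c 5c d0 94) = 5463
m2: inner = H(a6 7d 36 36 36 36 48 6d 73 53) = cd a9; tag = H(cc 17 5c 5c 5c 5c cd a9) = 5178 ← matches
m3: inner = H(a6 7d 36 36 36 36 73 af 5b 34) = e0 cc; tag = H(cc 17 5c 5c 5c 5c e0 cc) = 649b

2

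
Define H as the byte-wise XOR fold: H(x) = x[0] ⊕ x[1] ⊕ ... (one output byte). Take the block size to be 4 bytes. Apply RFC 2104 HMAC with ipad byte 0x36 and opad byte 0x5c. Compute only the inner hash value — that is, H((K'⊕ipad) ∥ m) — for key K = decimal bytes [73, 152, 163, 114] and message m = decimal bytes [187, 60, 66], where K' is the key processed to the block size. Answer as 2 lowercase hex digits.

Key decimal bytes [73, 152, 163, 114] = 49 98 a3 72 is exactly B = 4 bytes: K' = 49 98 a3 72.
K' ⊕ ipad = 7f ae 95 44.
Inner input = 7f ae 95 44 ∥ bb 3c 42.
Inner hash: XOR 7f⊕ae⊕95⊕44⊕bb⊕3c⊕42 = c5.

c5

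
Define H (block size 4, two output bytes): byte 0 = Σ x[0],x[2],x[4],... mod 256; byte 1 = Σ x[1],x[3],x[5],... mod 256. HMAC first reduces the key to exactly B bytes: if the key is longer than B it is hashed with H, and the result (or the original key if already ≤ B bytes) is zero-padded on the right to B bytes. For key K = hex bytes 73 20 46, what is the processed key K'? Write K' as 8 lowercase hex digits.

Key hex bytes 73 20 46 is 3 bytes ≤ B = 4; zero-pad to 4 bytes: K' = 73 20 46 00.

73204600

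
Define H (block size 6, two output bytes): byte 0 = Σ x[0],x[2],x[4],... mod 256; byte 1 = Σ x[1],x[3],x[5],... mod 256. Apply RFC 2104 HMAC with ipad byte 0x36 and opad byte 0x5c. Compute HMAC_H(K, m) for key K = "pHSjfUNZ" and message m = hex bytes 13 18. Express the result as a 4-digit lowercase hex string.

Key "pHSjfUNZ" = 70 48 53 6a 66 55 4e 5a is 8 bytes > B = 6, so hash it first: H(key) = 77 61, then zero-pad to 6 bytes: K' = 77 61 00 00 00 00.
K' ⊕ ipad = 41 57 36 36 36 36.  K' ⊕ opad = 2b 3d 5c 5c 5c 5c.
Inner input = (K'⊕ipad) ∥ m = 41 57 36 36 36 36 ∥ 13 18.
Inner hash: even-index sum = 192 mod 256 = 192; odd-index sum = 219 mod 256 = 219 → c0 db.
Outer input = (K'⊕opad) ∥ inner = 2b 3d 5c 5c 5c 5c ∥ c0 db.
Outer hash (tag): even-index sum = 419 mod 256 = 163; odd-index sum = 464 mod 256 = 208 → a3 d0.

a3d0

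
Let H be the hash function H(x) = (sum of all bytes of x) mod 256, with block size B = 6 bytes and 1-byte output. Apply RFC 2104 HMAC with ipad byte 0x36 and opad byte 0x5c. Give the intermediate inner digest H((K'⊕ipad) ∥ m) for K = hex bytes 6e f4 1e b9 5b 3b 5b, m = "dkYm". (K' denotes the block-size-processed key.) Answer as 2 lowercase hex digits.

Key hex bytes 6e f4 1e b9 5b 3b 5b is 7 bytes > B = 6, so hash it first: H(key) = 2a, then zero-pad to 6 bytes: K' = 2a 00 00 00 00 00.
K' ⊕ ipad = 1c 36 36 36 36 36.
Inner input = 1c 36 36 36 36 36 ∥ 64 6b 59 6d.
Inner hash: sum = 28+54+54+54+54+54+100+107+89+109 = 703; mod 256 = 191 → bf.

bf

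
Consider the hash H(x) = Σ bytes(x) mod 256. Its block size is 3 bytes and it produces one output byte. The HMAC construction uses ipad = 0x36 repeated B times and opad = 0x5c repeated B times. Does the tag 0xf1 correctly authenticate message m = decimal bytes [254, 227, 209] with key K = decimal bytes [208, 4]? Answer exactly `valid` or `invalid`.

Key decimal bytes [208, 4] = d0 04 is 2 bytes ≤ B = 3; zero-pad to 3 bytes: K' = d0 04 00.
K' ⊕ ipad = e6 32 36; K' ⊕ opad = 8c 58 5c.
Inner hash: sum = 230+50+54+254+227+209 = 1024; mod 256 = 0 → 00.
Outer hash (recomputed tag): sum = 140+88+92+0 = 320; mod 256 = 64 → 40.
Recomputed tag = 40; claimed = f1 → mismatch.

invalid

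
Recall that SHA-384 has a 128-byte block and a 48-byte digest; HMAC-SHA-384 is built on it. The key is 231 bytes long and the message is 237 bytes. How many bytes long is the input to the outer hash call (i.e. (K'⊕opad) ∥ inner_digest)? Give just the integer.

Key is 231 > 128 bytes, so it is hashed to 48 bytes then zero-padded to 128: |K'| = 128.
Outer input = (K'⊕opad) ∥ H(inner) → 128 + 48 = 176 bytes.

176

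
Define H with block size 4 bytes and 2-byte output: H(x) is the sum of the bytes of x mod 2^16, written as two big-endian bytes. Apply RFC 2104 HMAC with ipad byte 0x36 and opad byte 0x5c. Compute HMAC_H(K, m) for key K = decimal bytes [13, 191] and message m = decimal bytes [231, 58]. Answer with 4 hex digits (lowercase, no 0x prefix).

Key decimal bytes [13, 191] = 0d bf is 2 bytes ≤ B = 4; zero-pad to 4 bytes: K' = 0d bf 00 00.
K' ⊕ ipad = 3b 89 36 36.  K' ⊕ opad = 51 e3 5c 5c.
Inner input = (K'⊕ipad) ∥ m = 3b 89 36 36 ∥ e7 3a.
Inner hash: sum = 59+137+54+54+231+58 = 593 → 02 51.
Outer input = (K'⊕opad) ∥ inner = 51 e3 5c 5c ∥ 02 51.
Outer hash (tag): sum = 81+227+92+92+2+81 = 575 → 02 3f.

023f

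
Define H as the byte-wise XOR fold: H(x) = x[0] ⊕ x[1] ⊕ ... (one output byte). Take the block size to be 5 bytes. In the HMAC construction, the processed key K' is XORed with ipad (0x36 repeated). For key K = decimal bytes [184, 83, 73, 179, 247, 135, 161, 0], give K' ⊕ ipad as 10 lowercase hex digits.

Key decimal bytes [184, 83, 73, 179, 247, 135, 161, 0] = b8 53 49 b3 f7 87 a1 00 is 8 bytes > B = 5, so hash it first: H(key) = c0, then zero-pad to 5 bytes: K' = c0 00 00 00 00.
XOR each byte with 0x36: c0⊕36=f6, 00⊕36=36, 00⊕36=36, 00⊕36=36, 00⊕36=36.

f636363636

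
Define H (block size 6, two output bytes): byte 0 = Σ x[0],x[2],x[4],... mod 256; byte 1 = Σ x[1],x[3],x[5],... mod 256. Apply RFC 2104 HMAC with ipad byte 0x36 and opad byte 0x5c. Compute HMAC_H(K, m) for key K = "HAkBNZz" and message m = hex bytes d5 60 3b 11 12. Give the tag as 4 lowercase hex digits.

ba01

Key "HAkBNZz" = 48 41 6b 42 4e 5a 7a is 7 bytes > B = 6, so hash it first: H(key) = 7b dd, then zero-pad to 6 bytes: K' = 7b dd 00 00 00 00.
K' ⊕ ipad = 4d eb 36 36 36 36.  K' ⊕ opad = 27 81 5c 5c 5c 5c.
Inner input = (K'⊕ipad) ∥ m = 4d eb 36 36 36 36 ∥ d5 60 3b 11 12.
Inner hash: even-index sum = 475 mod 256 = 219; odd-index sum = 456 mod 256 = 200 → db c8.
Outer input = (K'⊕opad) ∥ inner = 27 81 5c 5c 5c 5c ∥ db c8.
Outer hash (tag): even-index sum = 442 mod 256 = 186; odd-index sum = 513 mod 256 = 1 → ba 01.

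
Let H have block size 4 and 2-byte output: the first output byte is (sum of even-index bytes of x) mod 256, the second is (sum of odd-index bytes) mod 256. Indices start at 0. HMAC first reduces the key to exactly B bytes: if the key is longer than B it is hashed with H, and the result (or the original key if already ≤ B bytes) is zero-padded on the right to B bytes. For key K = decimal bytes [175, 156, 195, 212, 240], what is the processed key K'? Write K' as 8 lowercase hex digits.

62700000

|K| = 5 > B = 4, so first hash the key.
H(K): even-index sum = 610 mod 256 = 98; odd-index sum = 368 mod 256 = 112 → 62 70.
Zero-pad H(K) = 62 70 to 4 bytes: K' = 62 70 00 00.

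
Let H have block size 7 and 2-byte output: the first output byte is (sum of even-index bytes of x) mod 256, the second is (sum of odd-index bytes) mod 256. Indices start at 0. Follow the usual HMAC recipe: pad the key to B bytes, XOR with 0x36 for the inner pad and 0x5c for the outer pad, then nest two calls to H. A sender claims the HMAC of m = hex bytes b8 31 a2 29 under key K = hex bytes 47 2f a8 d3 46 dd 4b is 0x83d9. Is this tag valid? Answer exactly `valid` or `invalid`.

Key hex bytes 47 2f a8 d3 46 dd 4b is exactly B = 7 bytes: K' = 47 2f a8 d3 46 dd 4b.
K' ⊕ ipad = 71 19 9e e5 70 eb 7d; K' ⊕ opad = 1b 73 f4 8f 1a 81 17.
Inner hash: even-index sum = 598 mod 256 = 86; odd-index sum = 835 mod 256 = 67 → 56 43.
Outer hash (recomputed tag): even-index sum = 387 mod 256 = 131; odd-index sum = 473 mod 256 = 217 → 83 d9.
Recomputed tag = 83d9; claimed = 83d9 → match.

valid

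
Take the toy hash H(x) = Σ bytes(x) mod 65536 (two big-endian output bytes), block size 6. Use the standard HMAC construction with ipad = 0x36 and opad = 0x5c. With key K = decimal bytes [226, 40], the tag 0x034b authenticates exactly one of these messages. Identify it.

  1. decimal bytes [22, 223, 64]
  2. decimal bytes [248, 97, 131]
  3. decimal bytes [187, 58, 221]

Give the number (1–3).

Key decimal bytes [226, 40] = e2 28 is 2 bytes ≤ B = 6; zero-pad to 6 bytes: K' = e2 28 00 00 00 00.
K' ⊕ ipad = d4 1e 36 36 36 36; K' ⊕ opad = be 74 5c 5c 5c 5c.
m1: inner = H(d4 1e 36 36 36 36 16 df 40) = 02 ff; tag = H(be 74 5c 5c 5c 5c 02 ff) = 03a3
m2: inner = H(d4 1e 36 36 36 36 f8 61 83) = 03 a6; tag = H(be 74 5c 5c 5c 5c 03 a6) = 034b ← matches
m3: inner = H(d4 1e 36 36 36 36 bb 3a dd) = 03 9c; tag = H(be 74 5c 5c 5c 5c 03 9c) = 0341

2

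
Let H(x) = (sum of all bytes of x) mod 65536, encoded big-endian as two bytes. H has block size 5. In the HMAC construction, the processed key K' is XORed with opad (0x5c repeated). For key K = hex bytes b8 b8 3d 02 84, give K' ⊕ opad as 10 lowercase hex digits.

Key hex bytes b8 b8 3d 02 84 is exactly B = 5 bytes: K' = b8 b8 3d 02 84.
XOR each byte with 0x5c: b8⊕5c=e4, b8⊕5c=e4, 3d⊕5c=61, 02⊕5c=5e, 84⊕5c=d8.

e4e4615ed8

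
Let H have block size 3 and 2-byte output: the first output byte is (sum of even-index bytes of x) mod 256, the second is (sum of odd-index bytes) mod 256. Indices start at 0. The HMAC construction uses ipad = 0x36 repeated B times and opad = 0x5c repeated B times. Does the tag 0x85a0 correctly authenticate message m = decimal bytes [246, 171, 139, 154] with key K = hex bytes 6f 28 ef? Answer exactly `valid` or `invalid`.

Key hex bytes 6f 28 ef is exactly B = 3 bytes: K' = 6f 28 ef.
K' ⊕ ipad = 59 1e d9; K' ⊕ opad = 33 74 b3.
Inner hash: even-index sum = 631 mod 256 = 119; odd-index sum = 415 mod 256 = 159 → 77 9f.
Outer hash (recomputed tag): even-index sum = 389 mod 256 = 133; odd-index sum = 235 mod 256 = 235 → 85 eb.
Recomputed tag = 85eb; claimed = 85a0 → mismatch.

invalid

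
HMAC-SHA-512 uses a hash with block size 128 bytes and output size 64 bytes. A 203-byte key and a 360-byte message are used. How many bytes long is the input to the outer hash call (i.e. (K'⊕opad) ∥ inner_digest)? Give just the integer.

Key is 203 > 128 bytes, so it is hashed to 64 bytes then zero-padded to 128: |K'| = 128.
Outer input = (K'⊕opad) ∥ H(inner) → 128 + 64 = 192 bytes.

192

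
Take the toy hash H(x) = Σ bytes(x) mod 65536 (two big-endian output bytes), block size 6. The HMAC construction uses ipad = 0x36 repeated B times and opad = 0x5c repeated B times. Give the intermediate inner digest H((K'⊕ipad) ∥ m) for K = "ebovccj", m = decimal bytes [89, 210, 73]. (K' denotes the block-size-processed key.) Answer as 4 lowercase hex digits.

Key "ebovccj" = 65 62 6f 76 63 63 6a is 7 bytes > B = 6, so hash it first: H(key) = 02 dc, then zero-pad to 6 bytes: K' = 02 dc 00 00 00 00.
K' ⊕ ipad = 34 ea 36 36 36 36.
Inner input = 34 ea 36 36 36 36 ∥ 59 d2 49.
Inner hash: sum = 52+234+54+54+54+54+89+210+73 = 874 → 03 6a.

036a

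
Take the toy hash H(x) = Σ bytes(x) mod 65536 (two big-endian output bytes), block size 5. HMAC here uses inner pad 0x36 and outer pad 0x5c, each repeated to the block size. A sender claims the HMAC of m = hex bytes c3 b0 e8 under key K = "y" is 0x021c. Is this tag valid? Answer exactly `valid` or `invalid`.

Key "y" = 79 is 1 byte ≤ B = 5; zero-pad to 5 bytes: K' = 79 00 00 00 00.
K' ⊕ ipad = 4f 36 36 36 36; K' ⊕ opad = 25 5c 5c 5c 5c.
Inner hash: sum = 79+54+54+54+54+195+176+232 = 898 → 03 82.
Outer hash (recomputed tag): sum = 37+92+92+92+92+3+130 = 538 → 02 1a.
Recomputed tag = 021a; claimed = 021c → mismatch.

invalid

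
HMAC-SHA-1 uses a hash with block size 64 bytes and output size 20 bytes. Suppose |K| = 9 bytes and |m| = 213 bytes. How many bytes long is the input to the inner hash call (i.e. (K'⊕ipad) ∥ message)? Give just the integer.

277

Key is 9 ≤ 64 bytes, zero-padded: |K'| = 64.
Inner input = (K'⊕ipad) ∥ m → 64 + 213 = 277 bytes.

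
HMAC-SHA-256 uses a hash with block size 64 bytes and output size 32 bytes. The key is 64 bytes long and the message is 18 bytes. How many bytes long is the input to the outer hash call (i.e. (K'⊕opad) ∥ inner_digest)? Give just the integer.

Key is 64 ≤ 64 bytes, zero-padded: |K'| = 64.
Outer input = (K'⊕opad) ∥ H(inner) → 64 + 32 = 96 bytes.

96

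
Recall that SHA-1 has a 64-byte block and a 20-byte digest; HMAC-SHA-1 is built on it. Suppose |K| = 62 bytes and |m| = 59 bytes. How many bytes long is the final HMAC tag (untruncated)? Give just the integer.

The tag is one SHA-1 digest: 20 bytes.

20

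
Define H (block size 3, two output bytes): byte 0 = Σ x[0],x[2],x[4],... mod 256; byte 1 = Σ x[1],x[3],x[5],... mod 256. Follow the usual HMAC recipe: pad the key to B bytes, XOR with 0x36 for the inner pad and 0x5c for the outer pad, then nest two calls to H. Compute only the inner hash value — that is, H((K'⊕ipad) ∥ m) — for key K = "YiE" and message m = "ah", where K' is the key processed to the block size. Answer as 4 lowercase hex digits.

Key "YiE" = 59 69 45 is exactly B = 3 bytes: K' = 59 69 45.
K' ⊕ ipad = 6f 5f 73.
Inner input = 6f 5f 73 ∥ 61 68.
Inner hash: even-index sum = 330 mod 256 = 74; odd-index sum = 192 mod 256 = 192 → 4a c0.

4ac0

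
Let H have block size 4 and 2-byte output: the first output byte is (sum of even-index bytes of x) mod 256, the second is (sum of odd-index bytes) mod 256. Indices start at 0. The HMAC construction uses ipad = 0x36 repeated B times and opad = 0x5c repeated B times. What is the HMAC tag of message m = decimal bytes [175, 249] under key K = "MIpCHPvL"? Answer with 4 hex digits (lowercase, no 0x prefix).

b51d

Key "MIpCHPvL" = 4d 49 70 43 48 50 76 4c is 8 bytes > B = 4, so hash it first: H(key) = 7b 28, then zero-pad to 4 bytes: K' = 7b 28 00 00.
K' ⊕ ipad = 4d 1e 36 36.  K' ⊕ opad = 27 74 5c 5c.
Inner input = (K'⊕ipad) ∥ m = 4d 1e 36 36 ∥ af f9.
Inner hash: even-index sum = 306 mod 256 = 50; odd-index sum = 333 mod 256 = 77 → 32 4d.
Outer input = (K'⊕opad) ∥ inner = 27 74 5c 5c ∥ 32 4d.
Outer hash (tag): even-index sum = 181 mod 256 = 181; odd-index sum = 285 mod 256 = 29 → b5 1d.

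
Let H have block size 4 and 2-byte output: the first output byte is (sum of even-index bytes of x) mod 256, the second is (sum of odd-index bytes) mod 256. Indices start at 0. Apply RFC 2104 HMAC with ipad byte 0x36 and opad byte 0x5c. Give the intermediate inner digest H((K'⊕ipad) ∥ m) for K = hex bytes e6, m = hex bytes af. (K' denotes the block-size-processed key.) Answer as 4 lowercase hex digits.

Key hex bytes e6 is 1 byte ≤ B = 4; zero-pad to 4 bytes: K' = e6 00 00 00.
K' ⊕ ipad = d0 36 36 36.
Inner input = d0 36 36 36 ∥ af.
Inner hash: even-index sum = 437 mod 256 = 181; odd-index sum = 108 mod 256 = 108 → b5 6c.

b56c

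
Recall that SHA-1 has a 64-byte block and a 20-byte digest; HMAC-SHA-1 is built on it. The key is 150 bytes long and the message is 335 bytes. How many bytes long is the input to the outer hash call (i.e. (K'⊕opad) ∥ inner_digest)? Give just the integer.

84

Key is 150 > 64 bytes, so it is hashed to 20 bytes then zero-padded to 64: |K'| = 64.
Outer input = (K'⊕opad) ∥ H(inner) → 64 + 20 = 84 bytes.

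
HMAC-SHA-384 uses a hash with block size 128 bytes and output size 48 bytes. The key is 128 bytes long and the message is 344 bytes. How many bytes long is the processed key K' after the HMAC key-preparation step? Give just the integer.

Key is 128 ≤ 128 bytes, zero-padded: |K'| = 128.

128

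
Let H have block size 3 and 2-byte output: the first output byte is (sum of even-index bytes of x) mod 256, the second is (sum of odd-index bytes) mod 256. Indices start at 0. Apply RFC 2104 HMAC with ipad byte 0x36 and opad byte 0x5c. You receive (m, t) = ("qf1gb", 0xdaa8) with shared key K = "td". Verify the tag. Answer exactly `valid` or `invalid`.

invalid

Key "td" = 74 64 is 2 bytes ≤ B = 3; zero-pad to 3 bytes: K' = 74 64 00.
K' ⊕ ipad = 42 52 36; K' ⊕ opad = 28 38 5c.
Inner hash: even-index sum = 325 mod 256 = 69; odd-index sum = 342 mod 256 = 86 → 45 56.
Outer hash (recomputed tag): even-index sum = 218 mod 256 = 218; odd-index sum = 125 mod 256 = 125 → da 7d.
Recomputed tag = da7d; claimed = daa8 → mismatch.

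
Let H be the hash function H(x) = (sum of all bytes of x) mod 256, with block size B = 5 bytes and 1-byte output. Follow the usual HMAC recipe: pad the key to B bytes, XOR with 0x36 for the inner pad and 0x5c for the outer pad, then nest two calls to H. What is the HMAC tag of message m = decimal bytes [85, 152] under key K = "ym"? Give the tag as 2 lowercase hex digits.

a3

Key "ym" = 79 6d is 2 bytes ≤ B = 5; zero-pad to 5 bytes: K' = 79 6d 00 00 00.
K' ⊕ ipad = 4f 5b 36 36 36.  K' ⊕ opad = 25 31 5c 5c 5c.
Inner input = (K'⊕ipad) ∥ m = 4f 5b 36 36 36 ∥ 55 98.
Inner hash: sum = 79+91+54+54+54+85+152 = 569; mod 256 = 57 → 39.
Outer input = (K'⊕opad) ∥ inner = 25 31 5c 5c 5c ∥ 39.
Outer hash (tag): sum = 37+49+92+92+92+57 = 419; mod 256 = 163 → a3.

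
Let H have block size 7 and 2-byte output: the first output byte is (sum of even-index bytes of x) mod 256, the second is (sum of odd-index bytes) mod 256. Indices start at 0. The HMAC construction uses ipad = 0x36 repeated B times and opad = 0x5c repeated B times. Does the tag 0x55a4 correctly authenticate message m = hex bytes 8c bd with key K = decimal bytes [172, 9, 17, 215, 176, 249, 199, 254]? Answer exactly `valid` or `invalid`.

valid

Key decimal bytes [172, 9, 17, 215, 176, 249, 199, 254] = ac 09 11 d7 b0 f9 c7 fe is 8 bytes > B = 7, so hash it first: H(key) = 34 d7, then zero-pad to 7 bytes: K' = 34 d7 00 00 00 00 00.
K' ⊕ ipad = 02 e1 36 36 36 36 36; K' ⊕ opad = 68 8b 5c 5c 5c 5c 5c.
Inner hash: even-index sum = 353 mod 256 = 97; odd-index sum = 473 mod 256 = 217 → 61 d9.
Outer hash (recomputed tag): even-index sum = 597 mod 256 = 85; odd-index sum = 420 mod 256 = 164 → 55 a4.
Recomputed tag = 55a4; claimed = 55a4 → match.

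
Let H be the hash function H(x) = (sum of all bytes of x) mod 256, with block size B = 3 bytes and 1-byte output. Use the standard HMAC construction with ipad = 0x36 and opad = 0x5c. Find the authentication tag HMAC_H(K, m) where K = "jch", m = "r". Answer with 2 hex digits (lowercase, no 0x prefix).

2a

Key "jch" = 6a 63 68 is exactly B = 3 bytes: K' = 6a 63 68.
K' ⊕ ipad = 5c 55 5e.  K' ⊕ opad = 36 3f 34.
Inner input = (K'⊕ipad) ∥ m = 5c 55 5e ∥ 72.
Inner hash: sum = 92+85+94+114 = 385; mod 256 = 129 → 81.
Outer input = (K'⊕opad) ∥ inner = 36 3f 34 ∥ 81.
Outer hash (tag): sum = 54+63+52+129 = 298; mod 256 = 42 → 2a.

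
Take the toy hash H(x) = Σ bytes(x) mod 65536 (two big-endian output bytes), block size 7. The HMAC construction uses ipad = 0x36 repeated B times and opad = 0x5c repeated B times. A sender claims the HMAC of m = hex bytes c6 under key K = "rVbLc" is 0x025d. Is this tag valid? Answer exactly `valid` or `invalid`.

invalid

Key "rVbLc" = 72 56 62 4c 63 is 5 bytes ≤ B = 7; zero-pad to 7 bytes: K' = 72 56 62 4c 63 00 00.
K' ⊕ ipad = 44 60 54 7a 55 36 36; K' ⊕ opad = 2e 0a 3e 10 3f 5c 5c.
Inner hash: sum = 68+96+84+122+85+54+54+198 = 761 → 02 f9.
Outer hash (recomputed tag): sum = 46+10+62+16+63+92+92+2+249 = 632 → 02 78.
Recomputed tag = 0278; claimed = 025d → mismatch.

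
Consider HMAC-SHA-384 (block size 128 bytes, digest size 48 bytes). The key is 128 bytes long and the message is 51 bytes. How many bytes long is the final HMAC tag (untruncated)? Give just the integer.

The tag is one SHA-384 digest: 48 bytes.

48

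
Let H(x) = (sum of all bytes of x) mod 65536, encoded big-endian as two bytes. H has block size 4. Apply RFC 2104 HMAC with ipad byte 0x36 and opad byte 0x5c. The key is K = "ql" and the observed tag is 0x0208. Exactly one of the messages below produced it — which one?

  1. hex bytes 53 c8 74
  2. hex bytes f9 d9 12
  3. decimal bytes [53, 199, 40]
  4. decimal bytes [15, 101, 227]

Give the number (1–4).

Key "ql" = 71 6c is 2 bytes ≤ B = 4; zero-pad to 4 bytes: K' = 71 6c 00 00.
K' ⊕ ipad = 47 5a 36 36; K' ⊕ opad = 2d 30 5c 5c.
m1: inner = H(47 5a 36 36 53 c8 74) = 02 9c; tag = H(2d 30 5c 5c 02 9c) = 01b3
m2: inner = H(47 5a 36 36 f9 d9 12) = 02 f1; tag = H(2d 30 5c 5c 02 f1) = 0208 ← matches
m3: inner = H(47 5a 36 36 35 c7 28) = 02 31; tag = H(2d 30 5c 5c 02 31) = 0148
m4: inner = H(47 5a 36 36 0f 65 e3) = 02 64; tag = H(2d 30 5c 5c 02 64) = 017b

2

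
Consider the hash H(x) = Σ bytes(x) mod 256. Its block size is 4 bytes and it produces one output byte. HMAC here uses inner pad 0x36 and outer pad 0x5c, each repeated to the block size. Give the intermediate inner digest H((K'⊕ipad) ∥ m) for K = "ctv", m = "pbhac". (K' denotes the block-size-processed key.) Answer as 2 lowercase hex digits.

Key "ctv" = 63 74 76 is 3 bytes ≤ B = 4; zero-pad to 4 bytes: K' = 63 74 76 00.
K' ⊕ ipad = 55 42 40 36.
Inner input = 55 42 40 36 ∥ 70 62 68 61 63.
Inner hash: sum = 85+66+64+54+112+98+104+97+99 = 779; mod 256 = 11 → 0b.

0b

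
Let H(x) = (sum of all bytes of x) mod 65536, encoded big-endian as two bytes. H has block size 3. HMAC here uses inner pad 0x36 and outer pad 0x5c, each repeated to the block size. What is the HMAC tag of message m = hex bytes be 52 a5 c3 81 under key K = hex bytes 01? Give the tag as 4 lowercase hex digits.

01b4

Key hex bytes 01 is 1 byte ≤ B = 3; zero-pad to 3 bytes: K' = 01 00 00.
K' ⊕ ipad = 37 36 36.  K' ⊕ opad = 5d 5c 5c.
Inner input = (K'⊕ipad) ∥ m = 37 36 36 ∥ be 52 a5 c3 81.
Inner hash: sum = 55+54+54+190+82+165+195+129 = 924 → 03 9c.
Outer input = (K'⊕opad) ∥ inner = 5d 5c 5c ∥ 03 9c.
Outer hash (tag): sum = 93+92+92+3+156 = 436 → 01 b4.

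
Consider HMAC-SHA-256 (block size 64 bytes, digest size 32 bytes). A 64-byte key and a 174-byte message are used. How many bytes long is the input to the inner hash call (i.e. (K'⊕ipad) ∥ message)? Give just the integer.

Key is 64 ≤ 64 bytes, zero-padded: |K'| = 64.
Inner input = (K'⊕ipad) ∥ m → 64 + 174 = 238 bytes.

238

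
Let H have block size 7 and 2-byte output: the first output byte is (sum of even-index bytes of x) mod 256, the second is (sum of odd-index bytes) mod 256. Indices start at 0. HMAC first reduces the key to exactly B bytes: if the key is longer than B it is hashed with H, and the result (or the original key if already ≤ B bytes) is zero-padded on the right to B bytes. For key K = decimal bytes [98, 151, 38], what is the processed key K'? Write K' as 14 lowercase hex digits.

Key decimal bytes [98, 151, 38] = 62 97 26 is 3 bytes ≤ B = 7; zero-pad to 7 bytes: K' = 62 97 26 00 00 00 00.

62972600000000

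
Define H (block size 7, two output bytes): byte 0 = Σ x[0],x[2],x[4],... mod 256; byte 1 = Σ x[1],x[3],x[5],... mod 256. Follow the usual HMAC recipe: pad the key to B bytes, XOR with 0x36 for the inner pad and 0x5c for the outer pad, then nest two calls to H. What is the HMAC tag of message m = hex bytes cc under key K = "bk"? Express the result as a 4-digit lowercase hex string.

e7e5

Key "bk" = 62 6b is 2 bytes ≤ B = 7; zero-pad to 7 bytes: K' = 62 6b 00 00 00 00 00.
K' ⊕ ipad = 54 5d 36 36 36 36 36.  K' ⊕ opad = 3e 37 5c 5c 5c 5c 5c.
Inner input = (K'⊕ipad) ∥ m = 54 5d 36 36 36 36 36 ∥ cc.
Inner hash: even-index sum = 246 mod 256 = 246; odd-index sum = 405 mod 256 = 149 → f6 95.
Outer input = (K'⊕opad) ∥ inner = 3e 37 5c 5c 5c 5c 5c ∥ f6 95.
Outer hash (tag): even-index sum = 487 mod 256 = 231; odd-index sum = 485 mod 256 = 229 → e7 e5.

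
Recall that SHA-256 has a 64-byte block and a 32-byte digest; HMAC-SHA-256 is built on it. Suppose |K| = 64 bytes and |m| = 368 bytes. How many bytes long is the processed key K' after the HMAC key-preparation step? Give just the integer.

Key is 64 ≤ 64 bytes, zero-padded: |K'| = 64.

64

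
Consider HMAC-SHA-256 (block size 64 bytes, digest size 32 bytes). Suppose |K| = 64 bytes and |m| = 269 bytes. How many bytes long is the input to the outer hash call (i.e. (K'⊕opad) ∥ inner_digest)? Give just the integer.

Key is 64 ≤ 64 bytes, zero-padded: |K'| = 64.
Outer input = (K'⊕opad) ∥ H(inner) → 64 + 32 = 96 bytes.

96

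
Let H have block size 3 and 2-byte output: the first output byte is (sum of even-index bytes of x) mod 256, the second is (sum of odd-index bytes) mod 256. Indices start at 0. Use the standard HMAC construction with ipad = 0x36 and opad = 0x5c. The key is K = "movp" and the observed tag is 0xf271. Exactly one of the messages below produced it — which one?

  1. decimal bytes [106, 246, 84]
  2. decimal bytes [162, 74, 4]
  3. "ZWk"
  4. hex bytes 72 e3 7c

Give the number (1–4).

4

Key "movp" = 6d 6f 76 70 is 4 bytes > B = 3, so hash it first: H(key) = e3 df, then zero-pad to 3 bytes: K' = e3 df 00.
K' ⊕ ipad = d5 e9 36; K' ⊕ opad = bf 83 5c.
m1: inner = H(d5 e9 36 6a f6 54) = 01 a7; tag = H(bf 83 5c 01 a7) = c284
m2: inner = H(d5 e9 36 a2 4a 04) = 55 8f; tag = H(bf 83 5c 55 8f) = aad8
m3: inner = H(d5 e9 36 5a 57 6b) = 62 ae; tag = H(bf 83 5c 62 ae) = c9e5
m4: inner = H(d5 e9 36 72 e3 7c) = ee d7; tag = H(bf 83 5c ee d7) = f271 ← matches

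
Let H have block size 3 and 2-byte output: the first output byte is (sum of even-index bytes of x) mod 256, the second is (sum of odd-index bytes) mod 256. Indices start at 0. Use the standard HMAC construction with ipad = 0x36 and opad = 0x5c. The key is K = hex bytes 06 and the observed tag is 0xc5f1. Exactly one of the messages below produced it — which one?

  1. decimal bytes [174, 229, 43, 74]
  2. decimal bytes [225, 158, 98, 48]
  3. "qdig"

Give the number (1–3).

Key hex bytes 06 is 1 byte ≤ B = 3; zero-pad to 3 bytes: K' = 06 00 00.
K' ⊕ ipad = 30 36 36; K' ⊕ opad = 5a 5c 5c.
m1: inner = H(30 36 36 ae e5 2b 4a) = 95 0f; tag = H(5a 5c 5c 95 0f) = c5f1 ← matches
m2: inner = H(30 36 36 e1 9e 62 30) = 34 79; tag = H(5a 5c 5c 34 79) = 2f90
m3: inner = H(30 36 36 71 64 69 67) = 31 10; tag = H(5a 5c 5c 31 10) = c68d

1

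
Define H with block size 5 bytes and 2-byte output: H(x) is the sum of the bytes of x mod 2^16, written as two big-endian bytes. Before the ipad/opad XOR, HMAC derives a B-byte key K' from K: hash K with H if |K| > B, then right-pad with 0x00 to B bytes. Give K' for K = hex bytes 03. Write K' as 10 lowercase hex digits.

0300000000

Key hex bytes 03 is 1 byte ≤ B = 5; zero-pad to 5 bytes: K' = 03 00 00 00 00.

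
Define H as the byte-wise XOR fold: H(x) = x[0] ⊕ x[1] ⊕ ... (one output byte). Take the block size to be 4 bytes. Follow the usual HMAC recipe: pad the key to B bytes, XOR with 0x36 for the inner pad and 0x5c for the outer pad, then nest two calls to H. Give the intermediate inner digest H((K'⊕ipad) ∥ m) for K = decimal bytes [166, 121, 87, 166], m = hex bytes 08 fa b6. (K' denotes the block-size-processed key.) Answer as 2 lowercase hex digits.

Key decimal bytes [166, 121, 87, 166] = a6 79 57 a6 is exactly B = 4 bytes: K' = a6 79 57 a6.
K' ⊕ ipad = 90 4f 61 90.
Inner input = 90 4f 61 90 ∥ 08 fa b6.
Inner hash: XOR 90⊕4f⊕61⊕90⊕08⊕fa⊕b6 = 6a.

6a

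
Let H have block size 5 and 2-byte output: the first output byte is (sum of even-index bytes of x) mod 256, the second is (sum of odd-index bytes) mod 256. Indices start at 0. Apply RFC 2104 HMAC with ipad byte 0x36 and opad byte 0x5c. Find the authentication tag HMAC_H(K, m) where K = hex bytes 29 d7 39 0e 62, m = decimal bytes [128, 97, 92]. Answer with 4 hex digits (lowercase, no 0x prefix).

0dc0

Key hex bytes 29 d7 39 0e 62 is exactly B = 5 bytes: K' = 29 d7 39 0e 62.
K' ⊕ ipad = 1f e1 0f 38 54.  K' ⊕ opad = 75 8b 65 52 3e.
Inner input = (K'⊕ipad) ∥ m = 1f e1 0f 38 54 ∥ 80 61 5c.
Inner hash: even-index sum = 227 mod 256 = 227; odd-index sum = 501 mod 256 = 245 → e3 f5.
Outer input = (K'⊕opad) ∥ inner = 75 8b 65 52 3e ∥ e3 f5.
Outer hash (tag): even-index sum = 525 mod 256 = 13; odd-index sum = 448 mod 256 = 192 → 0d c0.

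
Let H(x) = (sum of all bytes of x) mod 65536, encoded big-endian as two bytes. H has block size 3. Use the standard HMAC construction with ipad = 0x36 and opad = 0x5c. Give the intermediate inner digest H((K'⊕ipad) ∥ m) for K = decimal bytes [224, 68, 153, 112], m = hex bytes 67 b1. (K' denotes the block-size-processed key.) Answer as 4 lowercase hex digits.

019d

Key decimal bytes [224, 68, 153, 112] = e0 44 99 70 is 4 bytes > B = 3, so hash it first: H(key) = 02 2d, then zero-pad to 3 bytes: K' = 02 2d 00.
K' ⊕ ipad = 34 1b 36.
Inner input = 34 1b 36 ∥ 67 b1.
Inner hash: sum = 52+27+54+103+177 = 413 → 01 9d.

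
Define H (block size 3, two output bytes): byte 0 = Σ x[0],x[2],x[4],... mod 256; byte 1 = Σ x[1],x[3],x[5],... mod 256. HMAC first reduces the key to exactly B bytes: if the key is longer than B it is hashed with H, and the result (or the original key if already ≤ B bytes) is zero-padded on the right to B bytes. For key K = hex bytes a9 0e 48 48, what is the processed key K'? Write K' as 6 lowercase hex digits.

|K| = 4 > B = 3, so first hash the key.
H(K): even-index sum = 241 mod 256 = 241; odd-index sum = 86 mod 256 = 86 → f1 56.
Zero-pad H(K) = f1 56 to 3 bytes: K' = f1 56 00.

f15600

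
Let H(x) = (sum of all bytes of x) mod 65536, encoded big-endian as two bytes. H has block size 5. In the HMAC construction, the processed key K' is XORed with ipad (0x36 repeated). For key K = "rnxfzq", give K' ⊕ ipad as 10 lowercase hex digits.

Key "rnxfzq" = 72 6e 78 66 7a 71 is 6 bytes > B = 5, so hash it first: H(key) = 02 a9, then zero-pad to 5 bytes: K' = 02 a9 00 00 00.
XOR each byte with 0x36: 02⊕36=34, a9⊕36=9f, 00⊕36=36, 00⊕36=36, 00⊕36=36.

349f363636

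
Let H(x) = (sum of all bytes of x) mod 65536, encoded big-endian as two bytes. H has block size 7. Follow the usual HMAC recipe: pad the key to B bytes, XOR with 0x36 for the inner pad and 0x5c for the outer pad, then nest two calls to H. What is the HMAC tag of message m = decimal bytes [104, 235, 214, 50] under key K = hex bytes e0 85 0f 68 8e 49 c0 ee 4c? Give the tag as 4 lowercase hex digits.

034f

Key hex bytes e0 85 0f 68 8e 49 c0 ee 4c is 9 bytes > B = 7, so hash it first: H(key) = 04 ad, then zero-pad to 7 bytes: K' = 04 ad 00 00 00 00 00.
K' ⊕ ipad = 32 9b 36 36 36 36 36.  K' ⊕ opad = 58 f1 5c 5c 5c 5c 5c.
Inner input = (K'⊕ipad) ∥ m = 32 9b 36 36 36 36 36 ∥ 68 eb d6 32.
Inner hash: sum = 50+155+54+54+54+54+54+104+235+214+50 = 1078 → 04 36.
Outer input = (K'⊕opad) ∥ inner = 58 f1 5c 5c 5c 5c 5c ∥ 04 36.
Outer hash (tag): sum = 88+241+92+92+92+92+92+4+54 = 847 → 03 4f.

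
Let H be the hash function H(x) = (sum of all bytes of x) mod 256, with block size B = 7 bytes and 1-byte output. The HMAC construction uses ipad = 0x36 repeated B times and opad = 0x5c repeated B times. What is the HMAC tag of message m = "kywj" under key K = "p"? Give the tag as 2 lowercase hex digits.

Key "p" = 70 is 1 byte ≤ B = 7; zero-pad to 7 bytes: K' = 70 00 00 00 00 00 00.
K' ⊕ ipad = 46 36 36 36 36 36 36.  K' ⊕ opad = 2c 5c 5c 5c 5c 5c 5c.
Inner input = (K'⊕ipad) ∥ m = 46 36 36 36 36 36 36 ∥ 6b 79 77 6a.
Inner hash: sum = 70+54+54+54+54+54+54+107+121+119+106 = 847; mod 256 = 79 → 4f.
Outer input = (K'⊕opad) ∥ inner = 2c 5c 5c 5c 5c 5c 5c ∥ 4f.
Outer hash (tag): sum = 44+92+92+92+92+92+92+79 = 675; mod 256 = 163 → a3.

a3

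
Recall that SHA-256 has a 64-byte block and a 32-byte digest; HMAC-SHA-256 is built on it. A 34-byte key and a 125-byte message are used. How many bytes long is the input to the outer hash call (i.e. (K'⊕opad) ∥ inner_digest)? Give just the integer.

96

Key is 34 ≤ 64 bytes, zero-padded: |K'| = 64.
Outer input = (K'⊕opad) ∥ H(inner) → 64 + 32 = 96 bytes.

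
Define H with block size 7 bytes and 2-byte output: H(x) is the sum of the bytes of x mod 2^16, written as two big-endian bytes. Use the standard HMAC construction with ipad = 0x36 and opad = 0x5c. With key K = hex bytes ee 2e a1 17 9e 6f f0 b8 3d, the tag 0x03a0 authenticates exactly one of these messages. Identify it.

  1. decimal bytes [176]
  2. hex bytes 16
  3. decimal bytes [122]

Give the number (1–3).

Key hex bytes ee 2e a1 17 9e 6f f0 b8 3d is 9 bytes > B = 7, so hash it first: H(key) = 04 c6, then zero-pad to 7 bytes: K' = 04 c6 00 00 00 00 00.
K' ⊕ ipad = 32 f0 36 36 36 36 36; K' ⊕ opad = 58 9a 5c 5c 5c 5c 5c.
m1: inner = H(32 f0 36 36 36 36 36 b0) = 02 e0; tag = H(58 9a 5c 5c 5c 5c 5c 02 e0) = 03a0 ← matches
m2: inner = H(32 f0 36 36 36 36 36 16) = 02 46; tag = H(58 9a 5c 5c 5c 5c 5c 02 46) = 0306
m3: inner = H(32 f0 36 36 36 36 36 7a) = 02 aa; tag = H(58 9a 5c 5c 5c 5c 5c 02 aa) = 036a

1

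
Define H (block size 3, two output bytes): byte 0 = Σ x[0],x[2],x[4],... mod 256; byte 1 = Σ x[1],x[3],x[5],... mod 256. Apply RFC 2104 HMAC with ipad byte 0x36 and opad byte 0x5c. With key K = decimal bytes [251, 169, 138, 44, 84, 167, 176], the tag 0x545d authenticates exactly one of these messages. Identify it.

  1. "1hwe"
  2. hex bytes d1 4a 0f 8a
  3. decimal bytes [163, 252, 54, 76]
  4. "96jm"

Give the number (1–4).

3

Key decimal bytes [251, 169, 138, 44, 84, 167, 176] = fb a9 8a 2c 54 a7 b0 is 7 bytes > B = 3, so hash it first: H(key) = 89 7c, then zero-pad to 3 bytes: K' = 89 7c 00.
K' ⊕ ipad = bf 4a 36; K' ⊕ opad = d5 20 5c.
m1: inner = H(bf 4a 36 31 68 77 65) = c2 f2; tag = H(d5 20 5c c2 f2) = 23e2
m2: inner = H(bf 4a 36 d1 4a 0f 8a) = c9 2a; tag = H(d5 20 5c c9 2a) = 5be9
m3: inner = H(bf 4a 36 a3 fc 36 4c) = 3d 23; tag = H(d5 20 5c 3d 23) = 545d ← matches
m4: inner = H(bf 4a 36 39 36 6a 6d) = 98 ed; tag = H(d5 20 5c 98 ed) = 1eb8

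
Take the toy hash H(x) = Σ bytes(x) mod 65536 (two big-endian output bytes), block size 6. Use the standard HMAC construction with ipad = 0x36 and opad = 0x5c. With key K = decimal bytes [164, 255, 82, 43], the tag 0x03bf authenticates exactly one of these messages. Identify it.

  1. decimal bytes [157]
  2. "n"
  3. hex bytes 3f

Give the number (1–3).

1

Key decimal bytes [164, 255, 82, 43] = a4 ff 52 2b is 4 bytes ≤ B = 6; zero-pad to 6 bytes: K' = a4 ff 52 2b 00 00.
K' ⊕ ipad = 92 c9 64 1d 36 36; K' ⊕ opad = f8 a3 0e 77 5c 5c.
m1: inner = H(92 c9 64 1d 36 36 9d) = 02 e5; tag = H(f8 a3 0e 77 5c 5c 02 e5) = 03bf ← matches
m2: inner = H(92 c9 64 1d 36 36 6e) = 02 b6; tag = H(f8 a3 0e 77 5c 5c 02 b6) = 0390
m3: inner = H(92 c9 64 1d 36 36 3f) = 02 87; tag = H(f8 a3 0e 77 5c 5c 02 87) = 0361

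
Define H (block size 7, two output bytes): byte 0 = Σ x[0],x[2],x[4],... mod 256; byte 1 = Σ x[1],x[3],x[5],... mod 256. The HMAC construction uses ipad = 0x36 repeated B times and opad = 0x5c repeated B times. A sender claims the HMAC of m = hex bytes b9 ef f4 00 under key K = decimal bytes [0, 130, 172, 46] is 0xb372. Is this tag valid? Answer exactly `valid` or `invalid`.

invalid

Key decimal bytes [0, 130, 172, 46] = 00 82 ac 2e is 4 bytes ≤ B = 7; zero-pad to 7 bytes: K' = 00 82 ac 2e 00 00 00.
K' ⊕ ipad = 36 b4 9a 18 36 36 36; K' ⊕ opad = 5c de f0 72 5c 5c 5c.
Inner hash: even-index sum = 555 mod 256 = 43; odd-index sum = 687 mod 256 = 175 → 2b af.
Outer hash (recomputed tag): even-index sum = 691 mod 256 = 179; odd-index sum = 471 mod 256 = 215 → b3 d7.
Recomputed tag = b3d7; claimed = b372 → mismatch.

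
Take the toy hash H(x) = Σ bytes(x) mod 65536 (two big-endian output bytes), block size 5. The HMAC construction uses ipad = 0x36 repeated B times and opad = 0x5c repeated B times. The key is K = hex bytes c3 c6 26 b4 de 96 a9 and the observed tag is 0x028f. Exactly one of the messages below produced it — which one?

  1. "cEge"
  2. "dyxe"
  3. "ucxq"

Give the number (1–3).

Key hex bytes c3 c6 26 b4 de 96 a9 is 7 bytes > B = 5, so hash it first: H(key) = 04 80, then zero-pad to 5 bytes: K' = 04 80 00 00 00.
K' ⊕ ipad = 32 b6 36 36 36; K' ⊕ opad = 58 dc 5c 5c 5c.
m1: inner = H(32 b6 36 36 36 63 45 67 65) = 02 fe; tag = H(58 dc 5c 5c 5c 02 fe) = 0348
m2: inner = H(32 b6 36 36 36 64 79 78 65) = 03 44; tag = H(58 dc 5c 5c 5c 03 44) = 028f ← matches
m3: inner = H(32 b6 36 36 36 75 63 78 71) = 03 4b; tag = H(58 dc 5c 5c 5c 03 4b) = 0296

2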